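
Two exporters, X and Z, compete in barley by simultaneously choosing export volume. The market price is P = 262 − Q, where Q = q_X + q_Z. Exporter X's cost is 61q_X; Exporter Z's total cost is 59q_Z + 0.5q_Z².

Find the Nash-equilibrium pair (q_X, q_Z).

80, 41

Exporter X's profit: π = q_X(262 − (q_X + q_Z)) − 61q_X.
∂π/∂q_X = 201 − 2q_X − q_Z = 0, so q_X = 100.5 − 0.5q_Z.
For Z: ∂π/∂q_Z = 203 − 3q_Z − q_X = 0 ⇒ q_Z = 203/3 − (1/3)q_X.
Solving the two reaction functions simultaneously: (1 − (−0.5)(−1/3))q_X = 100.5 − 0.5·(203/3), so (5/6)q_X = 200/3 and q_X = 80.
Then q_Z = 203/3 − (1/3)·80 = 41.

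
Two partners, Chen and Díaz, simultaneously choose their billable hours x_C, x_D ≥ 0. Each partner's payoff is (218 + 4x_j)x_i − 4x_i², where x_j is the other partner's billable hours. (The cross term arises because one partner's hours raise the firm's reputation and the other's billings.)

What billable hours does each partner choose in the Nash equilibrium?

Chen's payoff is (218 + 4x_D)x_C − 4x_C².
∂π/∂x_C = 218 + 4x_D − 8x_C = 0, so x_C = 27.25 + 0.5x_D.
By symmetry x_D = x_C; substituting into the reaction function, 0.5x_C = 27.25 and x_C = 54.5.

54.5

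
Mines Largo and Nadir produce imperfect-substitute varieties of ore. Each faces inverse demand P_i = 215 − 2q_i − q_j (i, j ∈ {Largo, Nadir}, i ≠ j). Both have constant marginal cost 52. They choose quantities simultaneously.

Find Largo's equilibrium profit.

Mine Largo's profit: π = q_{Largo}(215 − 2q_{Largo} − q_{Nadir}) − 52q_{Largo}.
∂π/∂q_{Largo} = 163 − 4q_{Largo} − q_{Nadir} = 0 ⇒ q_{Largo} = 40.75 − 0.25q_{Nadir}.
The game is symmetric, so in equilibrium q_{Nadir} = q_{Largo}: the reaction function gives 1.25q_{Largo} = 40.75, hence q_{Largo} = 32.6.
P_{Largo} = 215 − 2·32.6 − 32.6 = 117.2.
Profit = (117.2 − 52)·32.6 = 2125.52.

2125.52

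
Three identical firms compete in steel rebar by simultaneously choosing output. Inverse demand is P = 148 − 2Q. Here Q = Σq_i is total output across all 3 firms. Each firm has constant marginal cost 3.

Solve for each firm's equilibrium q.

18.125

A representative firm's profit is π_i = q_i(148 − 2Q) − 3q_i, with Q = q_i + Σ_{j≠i} q_j.
First-order condition: 145 − 4q_i − 2Σ_{j≠i} q_j = 0.
Imposing symmetry (q_j = q for all j) turns Σ_{j≠i} q_j into 2q, so 145 = 8q and q = 18.125.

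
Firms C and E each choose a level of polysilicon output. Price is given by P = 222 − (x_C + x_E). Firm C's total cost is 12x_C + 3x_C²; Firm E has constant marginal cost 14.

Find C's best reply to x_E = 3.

25.875

Firm C's profit: π = x_C(222 − (x_C + x_E)) − 12x_C − 3x_C².
∂π/∂x_C = 210 − 8x_C − x_E = 0, so x_C = 26.25 − 0.125x_E.
At x_E = 3: x_C = 26.25 − 0.125·3 = 25.875.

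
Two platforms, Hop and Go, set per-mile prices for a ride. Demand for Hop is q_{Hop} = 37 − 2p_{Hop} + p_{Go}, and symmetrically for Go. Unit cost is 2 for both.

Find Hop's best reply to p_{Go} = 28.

17.25

Hop's profit: π = (p_{Hop} − 2)(37 − 2p_{Hop} + p_{Go}).
∂π/∂p_{Hop} = 41 − 4p_{Hop} + p_{Go} = 0 ⇒ p_{Hop} = 10.25 + 0.25p_{Go}.
At p_{Go} = 28: p_{Hop} = 10.25 + 0.25·28 = 17.25.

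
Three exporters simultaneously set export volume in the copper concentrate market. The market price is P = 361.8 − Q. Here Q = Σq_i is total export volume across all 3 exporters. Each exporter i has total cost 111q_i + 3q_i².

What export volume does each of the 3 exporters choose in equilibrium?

A representative exporter's profit is π_i = q_i(361.8 − Q) − 111q_i − 3q_i², with Q = q_i + Σ_{j≠i} q_j.
First-order condition: 250.8 − 8q_i − Σ_{j≠i} q_j = 0.
With identical exporters, set every q_j = q: then 250.8 − 8q − 2q = 0, i.e. q = 250.8/10 = 25.08.

25.08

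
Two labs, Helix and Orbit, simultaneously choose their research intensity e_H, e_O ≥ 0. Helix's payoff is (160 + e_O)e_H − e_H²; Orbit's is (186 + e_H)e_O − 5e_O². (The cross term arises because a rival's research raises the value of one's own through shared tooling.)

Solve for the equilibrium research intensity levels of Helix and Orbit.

Expanding Helix's payoff: 160e_H + e_Oe_H − e_H².
∂π/∂e_H = 160 + e_O − 2e_H = 0, so e_H = 80 + 0.5e_O.
Likewise for Orbit: e_O = 18.6 + 0.1e_H.
Solving the two reaction functions simultaneously: (1 − (0.5)(0.1))e_H = 80 + 0.5·18.6, so 0.95e_H = 89.3 and e_H = 94.
Then e_O = 18.6 + 0.1·94 = 28.

94, 28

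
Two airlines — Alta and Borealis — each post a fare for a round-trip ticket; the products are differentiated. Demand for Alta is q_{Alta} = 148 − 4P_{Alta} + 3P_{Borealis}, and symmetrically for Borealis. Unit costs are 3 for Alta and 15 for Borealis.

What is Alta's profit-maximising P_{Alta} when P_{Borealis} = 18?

26.75

Alta's profit: π = (P_{Alta} − 3)(148 − 4P_{Alta} + 3P_{Borealis}).
∂π/∂P_{Alta} = 160 − 8P_{Alta} + 3P_{Borealis} = 0 ⇒ P_{Alta} = 20 + 0.375P_{Borealis}.
At P_{Borealis} = 18: P_{Alta} = 20 + 0.375·18 = 26.75.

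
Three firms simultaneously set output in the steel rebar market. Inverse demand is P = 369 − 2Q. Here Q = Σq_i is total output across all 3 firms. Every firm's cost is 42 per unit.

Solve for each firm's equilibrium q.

A representative firm's profit is π_i = q_i(369 − 2Q) − 42q_i, with Q = q_i + Σ_{j≠i} q_j.
First-order condition: 327 − 4q_i − 2Σ_{j≠i} q_j = 0.
Imposing symmetry (q_j = q for all j) turns Σ_{j≠i} q_j into 2q, so 327 = 8q and q = 40.875.

40.875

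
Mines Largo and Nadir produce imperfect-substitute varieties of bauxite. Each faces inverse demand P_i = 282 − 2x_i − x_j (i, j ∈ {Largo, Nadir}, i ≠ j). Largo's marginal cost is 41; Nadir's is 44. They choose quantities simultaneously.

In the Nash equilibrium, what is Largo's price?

137.8

Mine Largo's profit: π = x_{Largo}(282 − 2x_{Largo} − x_{Nadir}) − 41x_{Largo}.
∂π/∂x_{Largo} = 241 − 4x_{Largo} − x_{Nadir} = 0 ⇒ x_{Largo} = 60.25 − 0.25x_{Nadir}.
Similarly x_{Nadir} = 59.5 − 0.25x_{Largo}.
Substituting the second reaction function into the first: x_{Largo} = 60.25 − 0.25(59.5 − 0.25x_{Largo}), which gives 0.9375x_{Largo} = 45.375 ⇒ x_{Largo} = 48.4.
Then x_{Nadir} = 59.5 − 0.25·48.4 = 47.4.
P_{Largo} = 282 − 2·48.4 − 47.4 = 137.8.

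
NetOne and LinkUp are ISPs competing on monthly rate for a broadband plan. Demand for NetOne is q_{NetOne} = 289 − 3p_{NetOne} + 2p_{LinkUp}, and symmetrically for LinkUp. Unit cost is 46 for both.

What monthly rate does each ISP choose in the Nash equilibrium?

NetOne's profit: π = (p_{NetOne} − 46)(289 − 3p_{NetOne} + 2p_{LinkUp}).
∂π/∂p_{NetOne} = 427 − 6p_{NetOne} + 2p_{LinkUp} = 0 ⇒ p_{NetOne} = 427/6 + (1/3)p_{LinkUp}.
The game is symmetric, so in equilibrium p_{LinkUp} = p_{NetOne}: the reaction function gives (2/3)p_{NetOne} = 427/6, hence p_{NetOne} = 106.75.

106.75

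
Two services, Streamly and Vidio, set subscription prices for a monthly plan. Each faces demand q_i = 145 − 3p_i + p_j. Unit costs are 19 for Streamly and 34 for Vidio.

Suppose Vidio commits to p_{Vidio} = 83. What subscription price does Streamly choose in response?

Streamly's profit: π = (p_{Streamly} − 19)(145 − 3p_{Streamly} + p_{Vidio}).
∂π/∂p_{Streamly} = 202 − 6p_{Streamly} + p_{Vidio} = 0 ⇒ p_{Streamly} = 101/3 + (1/6)p_{Vidio}.
At p_{Vidio} = 83: p_{Streamly} = 101/3 + (1/6)·83 = 47.5.

47.5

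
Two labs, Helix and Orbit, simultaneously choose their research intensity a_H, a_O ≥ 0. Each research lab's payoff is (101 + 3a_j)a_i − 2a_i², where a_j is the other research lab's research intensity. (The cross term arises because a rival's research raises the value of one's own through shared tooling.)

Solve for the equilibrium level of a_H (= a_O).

101

Helix's payoff is (101 + 3a_O)a_H − 2a_H².
∂π/∂a_H = 101 + 3a_O − 4a_H = 0, so a_H = 25.25 + 0.75a_O.
Setting a_H = a_O in the reaction function: a_H = 25.25 + 0.75a_H, so a_H = 25.25 / 0.25 = 101.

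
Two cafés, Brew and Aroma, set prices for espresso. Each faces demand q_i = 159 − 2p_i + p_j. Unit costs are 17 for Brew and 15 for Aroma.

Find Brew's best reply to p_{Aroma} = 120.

78.25

Brew's profit: π = (p_{Brew} − 17)(159 − 2p_{Brew} + p_{Aroma}).
∂π/∂p_{Brew} = 193 − 4p_{Brew} + p_{Aroma} = 0 ⇒ p_{Brew} = 48.25 + 0.25p_{Aroma}.
At p_{Aroma} = 120: p_{Brew} = 48.25 + 0.25·120 = 78.25.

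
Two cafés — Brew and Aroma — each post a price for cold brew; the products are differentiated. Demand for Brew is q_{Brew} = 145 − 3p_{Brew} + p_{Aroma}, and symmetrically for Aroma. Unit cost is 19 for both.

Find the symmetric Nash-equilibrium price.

Brew's profit: π = (p_{Brew} − 19)(145 − 3p_{Brew} + p_{Aroma}).
∂π/∂p_{Brew} = 202 − 6p_{Brew} + p_{Aroma} = 0 ⇒ p_{Brew} = 101/3 + (1/6)p_{Aroma}.
The game is symmetric, so in equilibrium p_{Aroma} = p_{Brew}: the reaction function gives (5/6)p_{Brew} = 101/3, hence p_{Brew} = 40.4.

40.4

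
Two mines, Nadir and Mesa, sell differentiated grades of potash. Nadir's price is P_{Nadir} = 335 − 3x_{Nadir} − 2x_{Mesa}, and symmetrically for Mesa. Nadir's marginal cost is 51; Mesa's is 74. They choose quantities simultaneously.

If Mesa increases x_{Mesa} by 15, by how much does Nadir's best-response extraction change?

Mine Nadir's profit: π = x_{Nadir}(335 − 3x_{Nadir} − 2x_{Mesa}) − 51x_{Nadir}.
∂π/∂x_{Nadir} = 284 − 6x_{Nadir} − 2x_{Mesa} = 0 ⇒ x_{Nadir} = 142/3 − (1/3)x_{Mesa}.
The reaction-function slope is −1/3, so a 15-unit rise in x_{Mesa} moves x_{Nadir} by −1/3 × 15 = −5. Nadir's best response falls — the actions are strategic substitutes.

-5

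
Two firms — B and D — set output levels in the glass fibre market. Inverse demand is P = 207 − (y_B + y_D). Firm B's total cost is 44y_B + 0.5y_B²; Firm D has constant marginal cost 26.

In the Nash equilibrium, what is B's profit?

Firm B's profit: π = y_B(207 − (y_B + y_D)) − 44y_B − 0.5y_B².
∂π/∂y_B = 163 − 3y_B − y_D = 0, so y_B = 163/3 − (1/3)y_D.
For D: ∂π/∂y_D = 181 − 2y_D − y_B = 0 ⇒ y_D = 90.5 − 0.5y_B.
Solving the two reaction functions simultaneously: (1 − (−1/3)(−0.5))y_B = 163/3 − (1/3)·90.5, so (5/6)y_B = 145/6 and y_B = 29.
Then y_D = 90.5 − 0.5·29 = 76.
Price P = 207 − 105 = 102.
B's profit: (102 − 44)·29 − 0.5(29)² = 1261.5.

1261.5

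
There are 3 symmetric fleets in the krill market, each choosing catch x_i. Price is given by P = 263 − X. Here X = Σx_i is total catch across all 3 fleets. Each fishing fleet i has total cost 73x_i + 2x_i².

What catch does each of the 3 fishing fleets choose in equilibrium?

A representative fishing fleet's profit is π_i = x_i(263 − X) − 73x_i − 2x_i², with X = x_i + Σ_{j≠i} x_j.
First-order condition: 190 − 6x_i − Σ_{j≠i} x_j = 0.
Imposing symmetry (x_j = x for all j) turns Σ_{j≠i} x_j into 2x, so 190 = 8x and x = 23.75.

23.75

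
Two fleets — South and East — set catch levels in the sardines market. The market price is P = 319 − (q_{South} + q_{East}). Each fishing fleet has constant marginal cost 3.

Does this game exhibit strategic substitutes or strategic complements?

Fishing fleet South's profit: π = q_{South}(319 − (q_{South} + q_{East})) − 3q_{South}.
∂π/∂q_{South} = 316 − 2q_{South} − q_{East} = 0, so q_{South} = 158 − 0.5q_{East}.
The best-response slope dq_{South}/dq_{East} = −0.5 < 0: the reaction function is downward-sloping, so the choices are strategic substitutes.

strategic substitutes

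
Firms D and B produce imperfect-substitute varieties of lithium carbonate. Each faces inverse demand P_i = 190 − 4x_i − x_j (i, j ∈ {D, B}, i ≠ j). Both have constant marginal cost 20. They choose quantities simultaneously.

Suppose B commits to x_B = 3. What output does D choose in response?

Firm D's profit: π = x_D(190 − 4x_D − x_B) − 20x_D.
∂π/∂x_D = 170 − 8x_D − x_B = 0 ⇒ x_D = 21.25 − 0.125x_B.
At x_B = 3: x_D = 21.25 − 0.125·3 = 20.875.

20.875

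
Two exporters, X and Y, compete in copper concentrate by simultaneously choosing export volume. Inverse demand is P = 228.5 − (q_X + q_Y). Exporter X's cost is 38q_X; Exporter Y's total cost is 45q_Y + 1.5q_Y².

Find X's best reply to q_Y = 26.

Exporter X's profit: π = q_X(228.5 − (q_X + q_Y)) − 38q_X.
∂π/∂q_X = 190.5 − 2q_X − q_Y = 0, so q_X = 95.25 − 0.5q_Y.
At q_Y = 26: q_X = 95.25 − 0.5·26 = 82.25.

82.25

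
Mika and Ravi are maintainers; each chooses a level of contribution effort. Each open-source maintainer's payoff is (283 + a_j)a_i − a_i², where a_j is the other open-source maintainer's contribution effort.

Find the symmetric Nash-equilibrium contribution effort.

283

Mika's payoff is (283 + a_R)a_M − a_M².
∂π/∂a_M = 283 + a_R − 2a_M = 0, so a_M = 141.5 + 0.5a_R.
The game is symmetric, so in equilibrium a_R = a_M: the reaction function gives 0.5a_M = 141.5, hence a_M = 283.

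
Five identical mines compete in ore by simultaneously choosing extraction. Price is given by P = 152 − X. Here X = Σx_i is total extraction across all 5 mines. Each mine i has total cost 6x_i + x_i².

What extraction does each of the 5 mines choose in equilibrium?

A representative mine's profit is π_i = x_i(152 − X) − 6x_i − x_i², with X = x_i + Σ_{j≠i} x_j.
First-order condition: 146 − 4x_i − Σ_{j≠i} x_j = 0.
Imposing symmetry (x_j = x for all j) turns Σ_{j≠i} x_j into 4x, so 146 = 8x and x = 18.25.

18.25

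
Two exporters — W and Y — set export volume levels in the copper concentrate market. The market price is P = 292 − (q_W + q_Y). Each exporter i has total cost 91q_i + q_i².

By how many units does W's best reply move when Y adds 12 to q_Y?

-3

Exporter W's profit: π = q_W(292 − (q_W + q_Y)) − 91q_W − q_W².
∂π/∂q_W = 201 − 4q_W − q_Y = 0, so q_W = 50.25 − 0.25q_Y.
The reaction-function slope is −0.25, so a 12-unit rise in q_Y moves q_W by −0.25 × 12 = −3. W's best response falls — the actions are strategic substitutes.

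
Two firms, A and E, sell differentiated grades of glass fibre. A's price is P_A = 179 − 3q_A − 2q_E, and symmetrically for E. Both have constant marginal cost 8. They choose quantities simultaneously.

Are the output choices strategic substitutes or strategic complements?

strategic substitutes

Firm A's profit: π = q_A(179 − 3q_A − 2q_E) − 8q_A.
∂π/∂q_A = 171 − 6q_A − 2q_E = 0 ⇒ q_A = 28.5 − (1/3)q_E.
The best-response slope dq_A/dq_E = −1/3 < 0: the reaction function is downward-sloping, so the choices are strategic substitutes.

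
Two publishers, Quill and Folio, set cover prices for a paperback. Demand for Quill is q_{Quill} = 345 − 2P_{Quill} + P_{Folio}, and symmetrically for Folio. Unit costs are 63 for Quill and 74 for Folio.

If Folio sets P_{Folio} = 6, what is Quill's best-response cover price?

119.25

Quill's profit: π = (P_{Quill} − 63)(345 − 2P_{Quill} + P_{Folio}).
∂π/∂P_{Quill} = 471 − 4P_{Quill} + P_{Folio} = 0 ⇒ P_{Quill} = 117.75 + 0.25P_{Folio}.
At P_{Folio} = 6: P_{Quill} = 117.75 + 0.25·6 = 119.25.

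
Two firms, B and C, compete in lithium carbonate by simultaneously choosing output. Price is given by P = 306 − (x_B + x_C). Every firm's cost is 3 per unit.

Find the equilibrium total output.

202

Firm B's profit: π = x_B(306 − (x_B + x_C)) − 3x_B.
∂π/∂x_B = 303 − 2x_B − x_C = 0, so x_B = 151.5 − 0.5x_C.
By symmetry x_C = x_B; substituting into the reaction function, 1.5x_B = 151.5 and x_B = 101.
Total output: 101 + 101 = 202.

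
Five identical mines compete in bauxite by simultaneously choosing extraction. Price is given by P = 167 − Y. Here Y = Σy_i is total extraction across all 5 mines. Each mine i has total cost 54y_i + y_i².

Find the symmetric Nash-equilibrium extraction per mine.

14.125

A representative mine's profit is π_i = y_i(167 − Y) − 54y_i − y_i², with Y = y_i + Σ_{j≠i} y_j.
First-order condition: 113 − 4y_i − Σ_{j≠i} y_j = 0.
With identical mines, set every y_j = y: then 113 − 4y − 4y = 0, i.e. y = 113/8 = 14.125.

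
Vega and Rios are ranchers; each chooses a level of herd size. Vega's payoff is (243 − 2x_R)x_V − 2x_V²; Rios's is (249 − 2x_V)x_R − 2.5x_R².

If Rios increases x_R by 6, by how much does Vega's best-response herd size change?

Expanding Vega's payoff: 243x_V − 2x_Rx_V − 2x_V².
∂π/∂x_V = 243 − 2x_R − 4x_V = 0, so x_V = 60.75 − 0.5x_R.
The reaction-function slope is −0.5, so a 6-unit rise in x_R moves x_V by −0.5 × 6 = −3. Vega's best response falls — the actions are strategic substitutes.

-3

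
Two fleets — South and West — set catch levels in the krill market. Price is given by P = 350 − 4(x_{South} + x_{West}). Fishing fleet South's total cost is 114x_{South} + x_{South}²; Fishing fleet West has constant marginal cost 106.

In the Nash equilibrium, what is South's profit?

Fishing fleet South's profit: π = x_{South}(350 − 4(x_{South} + x_{West})) − 114x_{South} − x_{South}².
∂π/∂x_{South} = 236 − 10x_{South} − 4x_{West} = 0, so x_{South} = 23.6 − 0.4x_{West}.
For West: ∂π/∂x_{West} = 244 − 8x_{West} − 4x_{South} = 0 ⇒ x_{West} = 30.5 − 0.5x_{South}.
Plugging x_{West} into South's best response: x_{South} = 23.6 − 0.4(30.5 − 0.5x_{South}) ⇒ 0.8x_{South} = 11.4, so x_{South} = 14.25.
Then x_{West} = 30.5 − 0.5·14.25 = 23.375.
Price P = 350 − 4·37.625 = 199.5.
South's profit: (199.5 − 114)·14.25 − (14.25)² = 1015.3125.

1015.3125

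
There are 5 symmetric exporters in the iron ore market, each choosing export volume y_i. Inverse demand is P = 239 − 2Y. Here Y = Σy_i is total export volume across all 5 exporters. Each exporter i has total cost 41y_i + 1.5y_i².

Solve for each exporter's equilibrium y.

A representative exporter's profit is π_i = y_i(239 − 2Y) − 41y_i − 1.5y_i², with Y = y_i + Σ_{j≠i} y_j.
First-order condition: 198 − 7y_i − 2Σ_{j≠i} y_j = 0.
Imposing symmetry (y_j = y for all j) turns Σ_{j≠i} y_j into 4y, so 198 = 15y and y = 13.2.

13.2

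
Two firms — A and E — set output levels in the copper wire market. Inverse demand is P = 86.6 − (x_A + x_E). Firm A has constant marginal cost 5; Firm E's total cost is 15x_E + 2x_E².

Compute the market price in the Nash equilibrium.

Firm A's profit: π = x_A(86.6 − (x_A + x_E)) − 5x_A.
∂π/∂x_A = 81.6 − 2x_A − x_E = 0, so x_A = 40.8 − 0.5x_E.
For E: ∂π/∂x_E = 71.6 − 6x_E − x_A = 0 ⇒ x_E = 179/15 − (1/6)x_A.
Solving the two reaction functions simultaneously: (1 − (−0.5)(−1/6))x_A = 40.8 − 0.5·(179/15), so (11/12)x_A = 209/6 and x_A = 38.
Then x_E = 179/15 − (1/6)·38 = 5.6.
Equilibrium price: P = 86.6 − 43.6 = 43.

43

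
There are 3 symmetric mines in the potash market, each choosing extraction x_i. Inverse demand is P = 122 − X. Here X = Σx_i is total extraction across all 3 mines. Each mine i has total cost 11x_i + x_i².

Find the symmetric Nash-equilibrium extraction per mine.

A representative mine's profit is π_i = x_i(122 − X) − 11x_i − x_i², with X = x_i + Σ_{j≠i} x_j.
First-order condition: 111 − 4x_i − Σ_{j≠i} x_j = 0.
In a symmetric equilibrium every mine chooses the same x, so Σ_{j≠i} x_j = 2x. The condition becomes 111 − 6x = 0, giving x = 111/6 = 18.5.

18.5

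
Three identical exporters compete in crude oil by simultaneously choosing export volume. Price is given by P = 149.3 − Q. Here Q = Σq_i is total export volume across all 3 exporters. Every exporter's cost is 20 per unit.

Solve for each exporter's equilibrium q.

32.325

A representative exporter's profit is π_i = q_i(149.3 − Q) − 20q_i, with Q = q_i + Σ_{j≠i} q_j.
First-order condition: 129.3 − 2q_i − Σ_{j≠i} q_j = 0.
In a symmetric equilibrium every exporter chooses the same q, so Σ_{j≠i} q_j = 2q. The condition becomes 129.3 − 4q = 0, giving q = 129.3/4 = 32.325.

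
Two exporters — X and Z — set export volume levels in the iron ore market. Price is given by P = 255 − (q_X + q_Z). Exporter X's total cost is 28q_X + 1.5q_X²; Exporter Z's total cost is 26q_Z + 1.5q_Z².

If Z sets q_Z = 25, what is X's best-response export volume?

Exporter X's profit: π = q_X(255 − (q_X + q_Z)) − 28q_X − 1.5q_X².
∂π/∂q_X = 227 − 5q_X − q_Z = 0, so q_X = 45.4 − 0.2q_Z.
At q_Z = 25: q_X = 45.4 − 0.2·25 = 40.4.

40.4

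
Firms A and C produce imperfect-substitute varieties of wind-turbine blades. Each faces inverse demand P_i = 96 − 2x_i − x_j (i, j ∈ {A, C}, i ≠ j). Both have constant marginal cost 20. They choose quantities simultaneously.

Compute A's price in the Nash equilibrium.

Firm A's profit: π = x_A(96 − 2x_A − x_C) − 20x_A.
∂π/∂x_A = 76 − 4x_A − x_C = 0 ⇒ x_A = 19 − 0.25x_C.
The game is symmetric, so in equilibrium x_C = x_A: the reaction function gives 1.25x_A = 19, hence x_A = 15.2.
P_A = 96 − 2·15.2 − 15.2 = 50.4.

50.4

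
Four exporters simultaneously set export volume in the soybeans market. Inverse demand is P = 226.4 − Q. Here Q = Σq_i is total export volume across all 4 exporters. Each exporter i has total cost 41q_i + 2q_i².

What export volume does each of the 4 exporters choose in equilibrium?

A representative exporter's profit is π_i = q_i(226.4 − Q) − 41q_i − 2q_i², with Q = q_i + Σ_{j≠i} q_j.
First-order condition: 185.4 − 6q_i − Σ_{j≠i} q_j = 0.
In a symmetric equilibrium every exporter chooses the same q, so Σ_{j≠i} q_j = 3q. The condition becomes 185.4 − 9q = 0, giving q = 185.4/9 = 20.6.

20.6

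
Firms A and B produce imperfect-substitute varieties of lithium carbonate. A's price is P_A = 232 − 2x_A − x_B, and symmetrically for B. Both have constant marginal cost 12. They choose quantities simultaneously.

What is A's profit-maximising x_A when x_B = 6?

53.5

Firm A's profit: π = x_A(232 − 2x_A − x_B) − 12x_A.
∂π/∂x_A = 220 − 4x_A − x_B = 0 ⇒ x_A = 55 − 0.25x_B.
At x_B = 6: x_A = 55 − 0.25·6 = 53.5.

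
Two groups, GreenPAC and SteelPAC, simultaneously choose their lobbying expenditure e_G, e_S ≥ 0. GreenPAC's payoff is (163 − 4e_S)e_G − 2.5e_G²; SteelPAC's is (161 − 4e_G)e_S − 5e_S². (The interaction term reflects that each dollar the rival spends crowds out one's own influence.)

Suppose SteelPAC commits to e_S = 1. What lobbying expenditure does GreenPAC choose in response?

31.8

Expanding GreenPAC's payoff: 163e_G − 4e_Se_G − 2.5e_G².
∂π/∂e_G = 163 − 4e_S − 5e_G = 0, so e_G = 32.6 − 0.8e_S.
At e_S = 1: e_G = 32.6 − 0.8·1 = 31.8.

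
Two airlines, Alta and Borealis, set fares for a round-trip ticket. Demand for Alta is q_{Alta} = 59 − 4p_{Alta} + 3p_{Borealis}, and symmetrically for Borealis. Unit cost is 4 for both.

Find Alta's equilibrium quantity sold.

Alta's profit: π = (p_{Alta} − 4)(59 − 4p_{Alta} + 3p_{Borealis}).
∂π/∂p_{Alta} = 75 − 8p_{Alta} + 3p_{Borealis} = 0 ⇒ p_{Alta} = 9.375 + 0.375p_{Borealis}.
Setting p_{Alta} = p_{Borealis} in the reaction function: p_{Alta} = 9.375 + 0.375p_{Alta}, so p_{Alta} = 9.375 / 0.625 = 15.
q_{Alta} = 59 − 4·15 + 3·15 = 44.

44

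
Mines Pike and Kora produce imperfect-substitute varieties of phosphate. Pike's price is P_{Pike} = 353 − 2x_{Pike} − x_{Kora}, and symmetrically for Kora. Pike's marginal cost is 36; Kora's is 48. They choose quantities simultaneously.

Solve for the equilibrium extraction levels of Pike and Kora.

Mine Pike's profit: π = x_{Pike}(353 − 2x_{Pike} − x_{Kora}) − 36x_{Pike}.
∂π/∂x_{Pike} = 317 − 4x_{Pike} − x_{Kora} = 0 ⇒ x_{Pike} = 79.25 − 0.25x_{Kora}.
Similarly x_{Kora} = 76.25 − 0.25x_{Pike}.
Solving the two reaction functions simultaneously: (1 − (−0.25)(−0.25))x_{Pike} = 79.25 − 0.25·76.25, so 0.9375x_{Pike} = 60.1875 and x_{Pike} = 64.2.
Then x_{Kora} = 76.25 − 0.25·64.2 = 60.2.

64.2, 60.2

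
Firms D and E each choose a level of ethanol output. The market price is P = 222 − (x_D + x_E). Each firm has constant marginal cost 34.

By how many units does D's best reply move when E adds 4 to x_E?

-2

Firm D's profit: π = x_D(222 − (x_D + x_E)) − 34x_D.
∂π/∂x_D = 188 − 2x_D − x_E = 0, so x_D = 94 − 0.5x_E.
The reaction-function slope is −0.5, so a 4-unit rise in x_E moves x_D by −0.5 × 4 = −2. D's best response falls — the actions are strategic substitutes.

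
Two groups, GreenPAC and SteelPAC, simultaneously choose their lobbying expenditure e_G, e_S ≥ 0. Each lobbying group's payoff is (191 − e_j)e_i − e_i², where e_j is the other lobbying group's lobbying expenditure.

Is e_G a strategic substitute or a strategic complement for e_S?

strategic substitutes

GreenPAC's payoff is (191 − e_S)e_G − e_G².
∂π/∂e_G = 191 − e_S − 2e_G = 0, so e_G = 95.5 − 0.5e_S.
The best-response slope de_G/de_S = −0.5 < 0: the reaction function is downward-sloping, so the choices are strategic substitutes.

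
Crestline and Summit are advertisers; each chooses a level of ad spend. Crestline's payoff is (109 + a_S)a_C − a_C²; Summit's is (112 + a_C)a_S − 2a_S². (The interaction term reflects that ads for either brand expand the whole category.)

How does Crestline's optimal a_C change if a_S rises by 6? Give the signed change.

Expanding Crestline's payoff: 109a_C + a_Sa_C − a_C².
∂π/∂a_C = 109 + a_S − 2a_C = 0, so a_C = 54.5 + 0.5a_S.
The reaction-function slope is 0.5, so a 6-unit rise in a_S moves a_C by 0.5 × 6 = 3. Crestline's best response rises — the actions are strategic complements.

3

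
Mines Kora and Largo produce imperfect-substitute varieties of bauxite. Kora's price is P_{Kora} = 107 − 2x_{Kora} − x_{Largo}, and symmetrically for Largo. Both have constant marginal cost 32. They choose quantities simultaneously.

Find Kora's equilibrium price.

Mine Kora's profit: π = x_{Kora}(107 − 2x_{Kora} − x_{Largo}) − 32x_{Kora}.
∂π/∂x_{Kora} = 75 − 4x_{Kora} − x_{Largo} = 0 ⇒ x_{Kora} = 18.75 − 0.25x_{Largo}.
The game is symmetric, so in equilibrium x_{Largo} = x_{Kora}: the reaction function gives 1.25x_{Kora} = 18.75, hence x_{Kora} = 15.
P_{Kora} = 107 − 2·15 − 15 = 62.

62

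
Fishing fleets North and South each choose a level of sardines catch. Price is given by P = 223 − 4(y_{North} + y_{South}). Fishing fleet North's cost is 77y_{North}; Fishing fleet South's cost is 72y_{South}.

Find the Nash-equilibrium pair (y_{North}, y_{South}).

11.75, 13

Fishing fleet North's profit: π = y_{North}(223 − 4(y_{North} + y_{South})) − 77y_{North}.
∂π/∂y_{North} = 146 − 8y_{North} − 4y_{South} = 0, so y_{North} = 18.25 − 0.5y_{South}.
By the same steps for South: y_{South} = 18.875 − 0.5y_{North}.
Solving the two reaction functions simultaneously: (1 − (−0.5)(−0.5))y_{North} = 18.25 − 0.5·18.875, so 0.75y_{North} = 8.8125 and y_{North} = 11.75.
Then y_{South} = 18.875 − 0.5·11.75 = 13.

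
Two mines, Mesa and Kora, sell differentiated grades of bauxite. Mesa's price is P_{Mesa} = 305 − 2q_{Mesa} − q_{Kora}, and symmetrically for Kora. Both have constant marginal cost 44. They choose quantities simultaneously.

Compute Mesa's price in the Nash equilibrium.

Mine Mesa's profit: π = q_{Mesa}(305 − 2q_{Mesa} − q_{Kora}) − 44q_{Mesa}.
∂π/∂q_{Mesa} = 261 − 4q_{Mesa} − q_{Kora} = 0 ⇒ q_{Mesa} = 65.25 − 0.25q_{Kora}.
By symmetry q_{Kora} = q_{Mesa}; substituting into the reaction function, 1.25q_{Mesa} = 65.25 and q_{Mesa} = 52.2.
P_{Mesa} = 305 − 2·52.2 − 52.2 = 148.4.

148.4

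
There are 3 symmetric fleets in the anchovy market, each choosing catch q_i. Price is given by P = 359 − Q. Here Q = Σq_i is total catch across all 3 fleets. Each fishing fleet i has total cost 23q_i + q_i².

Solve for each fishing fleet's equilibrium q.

A representative fishing fleet's profit is π_i = q_i(359 − Q) − 23q_i − q_i², with Q = q_i + Σ_{j≠i} q_j.
First-order condition: 336 − 4q_i − Σ_{j≠i} q_j = 0.
In a symmetric equilibrium every fishing fleet chooses the same q, so Σ_{j≠i} q_j = 2q. The condition becomes 336 − 6q = 0, giving q = 336/6 = 56.

56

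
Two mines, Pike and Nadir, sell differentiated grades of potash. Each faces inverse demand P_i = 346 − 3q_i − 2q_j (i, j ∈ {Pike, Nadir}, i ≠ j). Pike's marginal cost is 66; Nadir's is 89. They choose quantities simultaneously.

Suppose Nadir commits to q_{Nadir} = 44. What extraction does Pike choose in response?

Mine Pike's profit: π = q_{Pike}(346 − 3q_{Pike} − 2q_{Nadir}) − 66q_{Pike}.
∂π/∂q_{Pike} = 280 − 6q_{Pike} − 2q_{Nadir} = 0 ⇒ q_{Pike} = 140/3 − (1/3)q_{Nadir}.
At q_{Nadir} = 44: q_{Pike} = 140/3 − (1/3)·44 = 32.

32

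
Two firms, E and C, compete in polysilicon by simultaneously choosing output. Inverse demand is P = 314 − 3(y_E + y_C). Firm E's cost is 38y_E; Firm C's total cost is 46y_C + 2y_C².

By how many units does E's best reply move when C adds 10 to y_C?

Firm E's profit: π = y_E(314 − 3(y_E + y_C)) − 38y_E.
∂π/∂y_E = 276 − 6y_E − 3y_C = 0, so y_E = 46 − 0.5y_C.
The reaction-function slope is −0.5, so a 10-unit rise in y_C moves y_E by −0.5 × 10 = −5. E's best response falls — the actions are strategic substitutes.

-5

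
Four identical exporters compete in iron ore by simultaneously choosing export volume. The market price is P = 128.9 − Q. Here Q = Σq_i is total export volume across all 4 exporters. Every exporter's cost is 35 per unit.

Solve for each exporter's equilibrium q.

18.78

A representative exporter's profit is π_i = q_i(128.9 − Q) − 35q_i, with Q = q_i + Σ_{j≠i} q_j.
First-order condition: 93.9 − 2q_i − Σ_{j≠i} q_j = 0.
With identical exporters, set every q_j = q: then 93.9 − 2q − 3q = 0, i.e. q = 93.9/5 = 18.78.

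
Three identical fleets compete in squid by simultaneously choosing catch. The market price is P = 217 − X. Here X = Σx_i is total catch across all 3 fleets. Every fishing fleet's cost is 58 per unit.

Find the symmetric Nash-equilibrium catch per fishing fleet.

A representative fishing fleet's profit is π_i = x_i(217 − X) − 58x_i, with X = x_i + Σ_{j≠i} x_j.
First-order condition: 159 − 2x_i − Σ_{j≠i} x_j = 0.
In a symmetric equilibrium every fishing fleet chooses the same x, so Σ_{j≠i} x_j = 2x. The condition becomes 159 − 4x = 0, giving x = 159/4 = 39.75.

39.75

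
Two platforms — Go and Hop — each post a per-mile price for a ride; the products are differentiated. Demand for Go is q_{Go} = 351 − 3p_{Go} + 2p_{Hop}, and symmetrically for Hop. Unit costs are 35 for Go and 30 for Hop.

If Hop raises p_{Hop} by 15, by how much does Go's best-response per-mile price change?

Go's profit: π = (p_{Go} − 35)(351 − 3p_{Go} + 2p_{Hop}).
∂π/∂p_{Go} = 456 − 6p_{Go} + 2p_{Hop} = 0 ⇒ p_{Go} = 76 + (1/3)p_{Hop}.
The reaction-function slope is 1/3, so a 15-unit rise in p_{Hop} moves p_{Go} by 1/3 × 15 = 5. Go's best response rises — the actions are strategic complements.

5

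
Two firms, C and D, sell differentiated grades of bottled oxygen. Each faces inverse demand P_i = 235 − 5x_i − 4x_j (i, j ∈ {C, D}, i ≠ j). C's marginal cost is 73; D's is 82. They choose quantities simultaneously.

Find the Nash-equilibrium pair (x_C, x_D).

12, 10.5

Firm C's profit: π = x_C(235 − 5x_C − 4x_D) − 73x_C.
∂π/∂x_C = 162 − 10x_C − 4x_D = 0 ⇒ x_C = 16.2 − 0.4x_D.
Similarly x_D = 15.3 − 0.4x_C.
Solving the two reaction functions simultaneously: (1 − (−0.4)(−0.4))x_C = 16.2 − 0.4·15.3, so 0.84x_C = 10.08 and x_C = 12.
Then x_D = 15.3 − 0.4·12 = 10.5.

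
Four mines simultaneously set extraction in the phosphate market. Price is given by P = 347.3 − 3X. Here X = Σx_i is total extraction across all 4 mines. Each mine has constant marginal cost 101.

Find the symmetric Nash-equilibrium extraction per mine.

A representative mine's profit is π_i = x_i(347.3 − 3X) − 101x_i, with X = x_i + Σ_{j≠i} x_j.
First-order condition: 246.3 − 6x_i − 3Σ_{j≠i} x_j = 0.
With identical mines, set every x_j = x: then 246.3 − 6x − 9x = 0, i.e. x = 246.3/15 = 16.42.

16.42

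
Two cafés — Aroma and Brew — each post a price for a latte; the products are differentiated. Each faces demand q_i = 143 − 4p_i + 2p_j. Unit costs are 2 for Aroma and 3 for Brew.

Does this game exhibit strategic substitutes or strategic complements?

strategic complements

Aroma's profit: π = (p_{Aroma} − 2)(143 − 4p_{Aroma} + 2p_{Brew}).
∂π/∂p_{Aroma} = 151 − 8p_{Aroma} + 2p_{Brew} = 0 ⇒ p_{Aroma} = 18.875 + 0.25p_{Brew}.
The best-response slope dp_{Aroma}/dp_{Brew} = 0.25 > 0: the reaction function is upward-sloping, so the choices are strategic complements.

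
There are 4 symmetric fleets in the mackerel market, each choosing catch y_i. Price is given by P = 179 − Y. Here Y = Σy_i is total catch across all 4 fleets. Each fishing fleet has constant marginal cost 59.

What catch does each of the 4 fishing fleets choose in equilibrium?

24

A representative fishing fleet's profit is π_i = y_i(179 − Y) − 59y_i, with Y = y_i + Σ_{j≠i} y_j.
First-order condition: 120 − 2y_i − Σ_{j≠i} y_j = 0.
With identical fishing fleets, set every y_j = y: then 120 − 2y − 3y = 0, i.e. y = 120/5 = 24.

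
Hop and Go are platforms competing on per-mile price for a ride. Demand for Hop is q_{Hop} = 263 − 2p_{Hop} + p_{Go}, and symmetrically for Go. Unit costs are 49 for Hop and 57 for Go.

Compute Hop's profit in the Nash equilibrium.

10483.52

Hop's profit: π = (p_{Hop} − 49)(263 − 2p_{Hop} + p_{Go}).
∂π/∂p_{Hop} = 361 − 4p_{Hop} + p_{Go} = 0 ⇒ p_{Hop} = 90.25 + 0.25p_{Go}.
Similarly p_{Go} = 94.25 + 0.25p_{Hop}.
Plugging p_{Go} into Hop's best response: p_{Hop} = 90.25 + 0.25(94.25 + 0.25p_{Hop}) ⇒ 0.9375p_{Hop} = 113.8125, so p_{Hop} = 121.4.
Then p_{Go} = 94.25 + 0.25·121.4 = 124.6.
q_{Hop} = 263 − 2·121.4 + 124.6 = 144.8.
Profit = (121.4 − 49)·144.8 = 10483.52.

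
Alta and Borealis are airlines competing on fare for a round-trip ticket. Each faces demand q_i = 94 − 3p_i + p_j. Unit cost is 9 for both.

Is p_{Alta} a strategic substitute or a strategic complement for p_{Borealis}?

Alta's profit: π = (p_{Alta} − 9)(94 − 3p_{Alta} + p_{Borealis}).
∂π/∂p_{Alta} = 121 − 6p_{Alta} + p_{Borealis} = 0 ⇒ p_{Alta} = 121/6 + (1/6)p_{Borealis}.
The best-response slope dp_{Alta}/dp_{Borealis} = 1/6 > 0: the reaction function is upward-sloping, so the choices are strategic complements.

strategic complements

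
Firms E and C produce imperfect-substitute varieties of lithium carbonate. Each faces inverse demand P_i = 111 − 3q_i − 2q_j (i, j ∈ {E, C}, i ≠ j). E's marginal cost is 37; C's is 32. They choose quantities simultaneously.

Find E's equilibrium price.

Firm E's profit: π = q_E(111 − 3q_E − 2q_C) − 37q_E.
∂π/∂q_E = 74 − 6q_E − 2q_C = 0 ⇒ q_E = 37/3 − (1/3)q_C.
Similarly q_C = 79/6 − (1/3)q_E.
Substituting the second reaction function into the first: q_E = 37/3 − (1/3)(79/6 − (1/3)q_E), which gives (8/9)q_E = 143/18 ⇒ q_E = 8.9375.
Then q_C = 79/6 − (1/3)·8.9375 = 10.1875.
P_E = 111 − 3·8.9375 − 2·10.1875 = 63.8125.

63.8125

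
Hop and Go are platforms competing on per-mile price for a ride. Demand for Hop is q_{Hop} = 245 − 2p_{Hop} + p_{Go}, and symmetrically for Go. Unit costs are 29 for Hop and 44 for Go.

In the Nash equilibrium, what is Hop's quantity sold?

148

Hop's profit: π = (p_{Hop} − 29)(245 − 2p_{Hop} + p_{Go}).
∂π/∂p_{Hop} = 303 − 4p_{Hop} + p_{Go} = 0 ⇒ p_{Hop} = 75.75 + 0.25p_{Go}.
Similarly p_{Go} = 83.25 + 0.25p_{Hop}.
Substituting the second reaction function into the first: p_{Hop} = 75.75 + 0.25(83.25 + 0.25p_{Hop}), which gives 0.9375p_{Hop} = 96.5625 ⇒ p_{Hop} = 103.
Then p_{Go} = 83.25 + 0.25·103 = 109.
q_{Hop} = 245 − 2·103 + 109 = 148.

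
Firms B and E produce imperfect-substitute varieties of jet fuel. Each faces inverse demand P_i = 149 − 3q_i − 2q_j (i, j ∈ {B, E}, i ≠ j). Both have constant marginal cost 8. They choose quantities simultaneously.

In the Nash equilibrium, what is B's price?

60.875

Firm B's profit: π = q_B(149 − 3q_B − 2q_E) − 8q_B.
∂π/∂q_B = 141 − 6q_B − 2q_E = 0 ⇒ q_B = 23.5 − (1/3)q_E.
Setting q_B = q_E in the reaction function: q_B = 23.5 − (1/3)q_B, so q_B = 23.5 / (4/3) = 17.625.
P_B = 149 − 3·17.625 − 2·17.625 = 60.875.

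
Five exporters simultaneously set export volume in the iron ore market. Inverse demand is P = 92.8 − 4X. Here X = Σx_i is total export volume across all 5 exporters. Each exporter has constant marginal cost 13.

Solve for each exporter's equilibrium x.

A representative exporter's profit is π_i = x_i(92.8 − 4X) − 13x_i, with X = x_i + Σ_{j≠i} x_j.
First-order condition: 79.8 − 8x_i − 4Σ_{j≠i} x_j = 0.
With identical exporters, set every x_j = x: then 79.8 − 8x − 16x = 0, i.e. x = 79.8/24 = 3.325.

3.325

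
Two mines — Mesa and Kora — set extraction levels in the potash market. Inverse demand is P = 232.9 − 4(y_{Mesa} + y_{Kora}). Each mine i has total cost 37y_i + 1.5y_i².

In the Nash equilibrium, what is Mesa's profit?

938.0998

Mine Mesa's profit: π = y_{Mesa}(232.9 − 4(y_{Mesa} + y_{Kora})) − 37y_{Mesa} − 1.5y_{Mesa}².
∂π/∂y_{Mesa} = 195.9 − 11y_{Mesa} − 4y_{Kora} = 0, so y_{Mesa} = 1959/110 − (4/11)y_{Kora}.
By symmetry y_{Kora} = y_{Mesa}; substituting into the reaction function, (15/11)y_{Mesa} = 1959/110 and y_{Mesa} = 13.06.
Price P = 232.9 − 4·26.12 = 128.42.
Mesa's profit: (128.42 − 37)·13.06 − 1.5(13.06)² = 938.0998.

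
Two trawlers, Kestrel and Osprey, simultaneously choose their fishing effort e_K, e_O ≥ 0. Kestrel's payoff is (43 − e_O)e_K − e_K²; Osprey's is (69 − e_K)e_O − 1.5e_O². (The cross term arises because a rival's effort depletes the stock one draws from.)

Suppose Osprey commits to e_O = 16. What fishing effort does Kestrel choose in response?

Expanding Kestrel's payoff: 43e_K − e_Oe_K − e_K².
∂π/∂e_K = 43 − e_O − 2e_K = 0, so e_K = 21.5 − 0.5e_O.
At e_O = 16: e_K = 21.5 − 0.5·16 = 13.5.

13.5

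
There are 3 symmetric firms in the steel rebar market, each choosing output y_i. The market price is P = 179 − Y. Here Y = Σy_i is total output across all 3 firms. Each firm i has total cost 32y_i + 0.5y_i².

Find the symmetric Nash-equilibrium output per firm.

A representative firm's profit is π_i = y_i(179 − Y) − 32y_i − 0.5y_i², with Y = y_i + Σ_{j≠i} y_j.
First-order condition: 147 − 3y_i − Σ_{j≠i} y_j = 0.
In a symmetric equilibrium every firm chooses the same y, so Σ_{j≠i} y_j = 2y. The condition becomes 147 − 5y = 0, giving y = 147/5 = 29.4.

29.4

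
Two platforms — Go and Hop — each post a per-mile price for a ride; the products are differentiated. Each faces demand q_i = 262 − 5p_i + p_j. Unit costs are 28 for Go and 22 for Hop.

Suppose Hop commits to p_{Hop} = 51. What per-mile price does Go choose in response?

Go's profit: π = (p_{Go} − 28)(262 − 5p_{Go} + p_{Hop}).
∂π/∂p_{Go} = 402 − 10p_{Go} + p_{Hop} = 0 ⇒ p_{Go} = 40.2 + 0.1p_{Hop}.
At p_{Hop} = 51: p_{Go} = 40.2 + 0.1·51 = 45.3.

45.3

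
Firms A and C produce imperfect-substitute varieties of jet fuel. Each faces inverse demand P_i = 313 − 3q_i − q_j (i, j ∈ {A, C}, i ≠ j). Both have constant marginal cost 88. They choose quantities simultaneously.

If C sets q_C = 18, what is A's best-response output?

34.5

Firm A's profit: π = q_A(313 − 3q_A − q_C) − 88q_A.
∂π/∂q_A = 225 − 6q_A − q_C = 0 ⇒ q_A = 37.5 − (1/6)q_C.
At q_C = 18: q_A = 37.5 − (1/6)·18 = 34.5.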